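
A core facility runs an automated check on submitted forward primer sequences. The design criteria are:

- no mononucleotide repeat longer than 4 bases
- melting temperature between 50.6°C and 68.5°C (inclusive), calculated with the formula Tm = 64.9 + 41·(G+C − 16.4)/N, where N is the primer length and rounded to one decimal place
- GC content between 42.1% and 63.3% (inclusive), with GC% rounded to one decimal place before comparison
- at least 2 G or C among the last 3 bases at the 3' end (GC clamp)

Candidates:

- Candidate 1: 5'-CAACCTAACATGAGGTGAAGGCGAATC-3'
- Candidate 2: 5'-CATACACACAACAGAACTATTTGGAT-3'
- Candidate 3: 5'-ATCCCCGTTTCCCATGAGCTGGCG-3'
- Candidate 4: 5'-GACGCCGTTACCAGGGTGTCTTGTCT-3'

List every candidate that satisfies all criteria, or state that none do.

Candidate 1 (27 nt, A=10 T=4 G=7 C=6): longest run = 2 ✓; Tm = 64.9 + 41·(13 − 16.4)/27 = 59.7°C ✓; GC 13/27 = 48.1% ✓; 3' end ATC has 1 G/C, need ≥2 ✗ — fails.
Candidate 2 (26 nt, A=11 T=6 G=3 C=6): longest run = 3 ✓; Tm = 64.9 + 41·(9 − 16.4)/26 = 53.2°C ✓; GC 9/26 = 34.6%, outside 42.1–63.3% ✗; 3' end GAT has 1 G/C, need ≥2 ✗ — fails.
Candidate 3 (24 nt, A=3 T=6 G=6 C=9): longest run = 4 ✓; Tm = 64.9 + 41·(15 − 16.4)/24 = 62.5°C ✓; GC 15/24 = 62.5% ✓; 3' end GCG has 3 G/C ✓ — passes.
Candidate 4 (26 nt, A=3 T=8 G=8 C=7): longest run = 3 ✓; Tm = 64.9 + 41·(15 − 16.4)/26 = 62.7°C ✓; GC 15/26 = 57.7% ✓; 3' end TCT has 1 G/C, need ≥2 ✗ — fails.

Candidate 3 only.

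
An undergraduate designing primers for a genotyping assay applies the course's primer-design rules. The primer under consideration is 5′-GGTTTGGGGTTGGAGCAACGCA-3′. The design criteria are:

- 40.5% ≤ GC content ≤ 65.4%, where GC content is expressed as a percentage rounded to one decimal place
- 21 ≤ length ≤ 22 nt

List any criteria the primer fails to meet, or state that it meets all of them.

Meets all criteria.

Base counts: A=4, T=5, G=10, C=3 (length 22).
GC content: GC 13/22 = 59.1% ✓
length: length 22 ✓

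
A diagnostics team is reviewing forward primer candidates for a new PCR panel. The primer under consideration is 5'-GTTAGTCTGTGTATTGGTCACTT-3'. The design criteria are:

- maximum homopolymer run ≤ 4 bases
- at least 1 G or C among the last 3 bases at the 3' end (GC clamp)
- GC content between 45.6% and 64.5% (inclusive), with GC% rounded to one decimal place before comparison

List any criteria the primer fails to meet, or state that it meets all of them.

Base counts: A=3, T=11, G=6, C=3 (length 23).
homopolymer run: longest run = 2 ✓
GC clamp: 3' end CTT has 1 G/C ✓
GC content: GC 9/23 = 39.1%, outside 45.6–64.5% ✗

Fails: GC content.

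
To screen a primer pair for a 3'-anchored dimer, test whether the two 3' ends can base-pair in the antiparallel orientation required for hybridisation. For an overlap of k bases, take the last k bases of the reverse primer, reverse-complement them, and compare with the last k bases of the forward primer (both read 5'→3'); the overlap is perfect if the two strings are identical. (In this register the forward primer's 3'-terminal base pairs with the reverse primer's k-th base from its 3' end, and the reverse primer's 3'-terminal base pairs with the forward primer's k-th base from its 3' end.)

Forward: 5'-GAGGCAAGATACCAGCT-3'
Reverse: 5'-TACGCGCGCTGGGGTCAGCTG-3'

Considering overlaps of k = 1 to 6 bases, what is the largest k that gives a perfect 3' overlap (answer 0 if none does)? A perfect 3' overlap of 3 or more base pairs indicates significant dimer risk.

Last 6 bases (5'→3') — forward …CCAGCT, reverse …CAGCTG.
Reverse complement of the reverse primer's last 6 bases: CAGCTG; its first k bases are the reverse complement of the reverse primer's last k bases, so a perfect k-base overlap needs the forward primer's last k bases to equal them.
Comparing (forward last k vs required): k=1: T vs C ✗; k=2: CT vs CA ✗; k=3: GCT vs CAG ✗; k=4: AGCT vs CAGC ✗; k=5: CAGCT vs CAGCT ✓; k=6: CCAGCT vs CAGCTG ✗.
Only k = 5 is perfect, so the longest perfect 3' overlap is 5.

Longest perfect overlap: 5 complementary base pairs; significant dimer risk (threshold 3).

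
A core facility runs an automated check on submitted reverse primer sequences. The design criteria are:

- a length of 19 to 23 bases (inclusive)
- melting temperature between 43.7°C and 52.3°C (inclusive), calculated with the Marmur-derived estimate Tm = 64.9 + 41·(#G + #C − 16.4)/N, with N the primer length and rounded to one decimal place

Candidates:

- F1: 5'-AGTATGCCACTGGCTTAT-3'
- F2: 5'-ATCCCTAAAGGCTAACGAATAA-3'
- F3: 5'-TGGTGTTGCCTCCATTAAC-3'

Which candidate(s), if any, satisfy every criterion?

F2 and F3.

F1 (18 nt, A=4 T=6 G=4 C=4): length 18, outside 19–23 ✗; Tm = 64.9 + 41·(8 − 16.4)/18 = 45.8°C ✓ — fails.
F2 (22 nt, A=10 T=4 G=3 C=5): length 22 ✓; Tm = 64.9 + 41·(8 − 16.4)/22 = 49.2°C ✓ — passes.
F3 (19 nt, A=3 T=7 G=4 C=5): length 19 ✓; Tm = 64.9 + 41·(9 − 16.4)/19 = 48.9°C ✓ — passes.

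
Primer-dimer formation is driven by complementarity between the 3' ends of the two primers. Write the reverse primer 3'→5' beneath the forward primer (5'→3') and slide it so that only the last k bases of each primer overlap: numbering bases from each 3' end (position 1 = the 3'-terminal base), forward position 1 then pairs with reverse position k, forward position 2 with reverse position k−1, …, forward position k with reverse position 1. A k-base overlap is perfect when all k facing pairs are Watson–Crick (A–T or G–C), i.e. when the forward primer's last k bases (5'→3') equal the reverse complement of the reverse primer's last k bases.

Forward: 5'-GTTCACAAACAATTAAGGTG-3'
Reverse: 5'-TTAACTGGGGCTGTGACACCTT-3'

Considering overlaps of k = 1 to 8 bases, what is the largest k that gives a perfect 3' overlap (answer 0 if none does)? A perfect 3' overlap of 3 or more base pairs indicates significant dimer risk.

Longest perfect overlap: 6 complementary base pairs; significant dimer risk (threshold 3).

Last 8 bases (5'→3') — forward …TTAAGGTG, reverse …GACACCTT.
Reverse complement of the reverse primer's last 8 bases: AAGGTGTC; its first k bases are the reverse complement of the reverse primer's last k bases, so a perfect k-base overlap needs the forward primer's last k bases to equal them.
Comparing (forward last k vs required): k=1: G vs A ✗; k=2: TG vs AA ✗; k=3: GTG vs AAG ✗; k=4: GGTG vs AAGG ✗; k=5: AGGTG vs AAGGT ✗; k=6: AAGGTG vs AAGGTG ✓; k=7: TAAGGTG vs AAGGTGT ✗; k=8: TTAAGGTG vs AAGGTGTC ✗.
Only k = 6 is perfect, so the longest perfect 3' overlap is 6.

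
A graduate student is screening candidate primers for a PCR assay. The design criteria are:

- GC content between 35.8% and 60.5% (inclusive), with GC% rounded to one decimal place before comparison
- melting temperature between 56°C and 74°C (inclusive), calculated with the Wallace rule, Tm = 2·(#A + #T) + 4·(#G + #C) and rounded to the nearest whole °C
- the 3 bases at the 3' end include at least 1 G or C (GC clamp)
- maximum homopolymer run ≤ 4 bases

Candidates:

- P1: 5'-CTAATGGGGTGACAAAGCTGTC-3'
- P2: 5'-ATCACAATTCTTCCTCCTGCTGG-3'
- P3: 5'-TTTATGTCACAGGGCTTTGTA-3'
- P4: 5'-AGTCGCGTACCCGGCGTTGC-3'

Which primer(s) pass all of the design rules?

P1 (22 nt, A=6 T=5 G=7 C=4): GC 11/22 = 50.0% ✓; Tm = 2·11 + 4·11 = 66°C ✓; 3' end GTC has 2 G/C ✓; longest run = 4 ✓ — passes.
P2 (23 nt, A=4 T=8 G=3 C=8): GC 11/23 = 47.8% ✓; Tm = 2·12 + 4·11 = 68°C ✓; 3' end TGG has 2 G/C ✓; longest run = 2 ✓ — passes.
P3 (21 nt, A=4 T=9 G=5 C=3): GC 8/21 = 38.1% ✓; Tm = 2·13 + 4·8 = 58°C ✓; 3' end GTA has 1 G/C ✓; longest run = 3 ✓ — passes.
P4 (20 nt, A=2 T=4 G=7 C=7): GC 14/20 = 70.0%, outside 35.8–60.5% ✗; Tm = 2·6 + 4·14 = 68°C ✓; 3' end TGC has 2 G/C ✓; longest run = 3 ✓ — fails.

P1, P2 and P3.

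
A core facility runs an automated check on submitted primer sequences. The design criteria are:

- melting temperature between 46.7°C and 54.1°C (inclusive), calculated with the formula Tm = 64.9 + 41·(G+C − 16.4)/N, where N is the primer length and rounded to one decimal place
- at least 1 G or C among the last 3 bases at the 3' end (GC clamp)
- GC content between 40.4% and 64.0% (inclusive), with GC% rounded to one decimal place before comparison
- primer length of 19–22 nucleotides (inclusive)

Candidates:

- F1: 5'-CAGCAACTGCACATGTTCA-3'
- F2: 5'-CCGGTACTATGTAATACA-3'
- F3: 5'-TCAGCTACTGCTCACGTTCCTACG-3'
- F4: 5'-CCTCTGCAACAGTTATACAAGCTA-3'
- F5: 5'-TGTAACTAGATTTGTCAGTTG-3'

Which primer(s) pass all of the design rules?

F1 only.

F1 (19 nt, A=6 T=4 G=3 C=6): Tm = 64.9 + 41·(9 − 16.4)/19 = 48.9°C ✓; 3' end TCA has 1 G/C ✓; GC 9/19 = 47.4% ✓; length 19 ✓ — passes.
F2 (18 nt, A=6 T=5 G=3 C=4): Tm = 64.9 + 41·(7 − 16.4)/18 = 43.5°C, outside 46.7–54.1°C ✗; 3' end ACA has 1 G/C ✓; GC 7/18 = 38.9%, outside 40.4–64.0% ✗; length 18, outside 19–22 ✗ — fails.
F3 (24 nt, A=4 T=7 G=4 C=9): Tm = 64.9 + 41·(13 − 16.4)/24 = 59.1°C, outside 46.7–54.1°C ✗; 3' end ACG has 2 G/C ✓; GC 13/24 = 54.2% ✓; length 24, outside 19–22 ✗ — fails.
F4 (24 nt, A=8 T=6 G=3 C=7): Tm = 64.9 + 41·(10 − 16.4)/24 = 54.0°C ✓; 3' end CTA has 1 G/C ✓; GC 10/24 = 41.7% ✓; length 24, outside 19–22 ✗ — fails.
F5 (21 nt, A=5 T=9 G=5 C=2): Tm = 64.9 + 41·(7 − 16.4)/21 = 46.5°C, outside 46.7–54.1°C ✗; 3' end TTG has 1 G/C ✓; GC 7/21 = 33.3%, outside 40.4–64.0% ✗; length 21 ✓ — fails.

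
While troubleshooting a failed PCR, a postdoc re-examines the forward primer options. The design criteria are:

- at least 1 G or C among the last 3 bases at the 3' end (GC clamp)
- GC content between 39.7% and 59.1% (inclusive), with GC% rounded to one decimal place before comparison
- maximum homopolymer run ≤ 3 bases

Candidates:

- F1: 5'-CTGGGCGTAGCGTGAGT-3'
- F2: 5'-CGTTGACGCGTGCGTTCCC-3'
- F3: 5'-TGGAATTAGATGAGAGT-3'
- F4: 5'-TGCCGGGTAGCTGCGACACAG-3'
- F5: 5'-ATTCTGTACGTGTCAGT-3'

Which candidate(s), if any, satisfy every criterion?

F5 only.

F1 (17 nt, A=2 T=4 G=8 C=3): 3' end AGT has 1 G/C ✓; GC 11/17 = 64.7%, outside 39.7–59.1% ✗; longest run = 3 ✓ — fails.
F2 (19 nt, A=1 T=5 G=6 C=7): 3' end CCC has 3 G/C ✓; GC 13/19 = 68.4%, outside 39.7–59.1% ✗; longest run = 3 ✓ — fails.
F3 (17 nt, A=6 T=5 G=6 C=0): 3' end AGT has 1 G/C ✓; GC 6/17 = 35.3%, outside 39.7–59.1% ✗; longest run = 2 ✓ — fails.
F4 (21 nt, A=4 T=3 G=8 C=6): 3' end CAG has 2 G/C ✓; GC 14/21 = 66.7%, outside 39.7–59.1% ✗; longest run = 3 ✓ — fails.
F5 (17 nt, A=3 T=7 G=4 C=3): 3' end AGT has 1 G/C ✓; GC 7/17 = 41.2% ✓; longest run = 2 ✓ — passes.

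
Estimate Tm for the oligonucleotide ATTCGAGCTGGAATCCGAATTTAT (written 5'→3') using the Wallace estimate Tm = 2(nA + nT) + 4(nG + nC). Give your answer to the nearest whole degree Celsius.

66°C

Base counts: A=7, T=8, G=5, C=4 (length 24).
Tm = 2·(7+8) + 4·(5+4) = 2·15 + 4·9 = 30 + 36 = 66°C.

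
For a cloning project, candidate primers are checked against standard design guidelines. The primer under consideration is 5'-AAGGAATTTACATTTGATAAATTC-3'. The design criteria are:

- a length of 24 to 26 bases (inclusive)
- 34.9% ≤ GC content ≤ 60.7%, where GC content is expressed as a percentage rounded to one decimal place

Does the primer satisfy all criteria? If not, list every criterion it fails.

Base counts: A=10, T=9, G=3, C=2 (length 24).
length: length 24 ✓
GC content: GC 5/24 = 20.8%, outside 34.9–60.7% ✗

Fails: GC content.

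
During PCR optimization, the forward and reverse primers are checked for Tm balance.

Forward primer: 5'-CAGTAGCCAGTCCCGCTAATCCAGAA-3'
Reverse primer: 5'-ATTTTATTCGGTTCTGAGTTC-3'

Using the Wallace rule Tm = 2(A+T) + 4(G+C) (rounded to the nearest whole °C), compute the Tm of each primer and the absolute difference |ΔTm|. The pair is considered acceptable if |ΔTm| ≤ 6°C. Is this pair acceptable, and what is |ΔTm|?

Forward: A=8 T=4 G=5 C=9 → Tm = 2·12 + 4·14 = 80°C.
Reverse: A=3 T=11 G=4 C=3 → Tm = 2·14 + 4·7 = 56°C.
|ΔTm| = |80 − 56| = 24°C, > 6°C.

|ΔTm| = 24°C; the pair is not acceptable.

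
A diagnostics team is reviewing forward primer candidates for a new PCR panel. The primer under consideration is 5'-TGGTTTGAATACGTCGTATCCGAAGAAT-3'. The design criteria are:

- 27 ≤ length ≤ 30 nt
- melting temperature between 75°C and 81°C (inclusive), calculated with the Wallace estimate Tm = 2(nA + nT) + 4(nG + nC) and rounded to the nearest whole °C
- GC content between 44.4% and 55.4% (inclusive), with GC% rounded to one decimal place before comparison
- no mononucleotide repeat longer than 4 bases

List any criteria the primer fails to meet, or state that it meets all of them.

Base counts: A=8, T=9, G=7, C=4 (length 28).
length: length 28 ✓
Tm: Tm = 2·17 + 4·11 = 78°C ✓
GC content: GC 11/28 = 39.3%, outside 44.4–55.4% ✗
homopolymer run: longest run = 3 ✓

Fails: GC content.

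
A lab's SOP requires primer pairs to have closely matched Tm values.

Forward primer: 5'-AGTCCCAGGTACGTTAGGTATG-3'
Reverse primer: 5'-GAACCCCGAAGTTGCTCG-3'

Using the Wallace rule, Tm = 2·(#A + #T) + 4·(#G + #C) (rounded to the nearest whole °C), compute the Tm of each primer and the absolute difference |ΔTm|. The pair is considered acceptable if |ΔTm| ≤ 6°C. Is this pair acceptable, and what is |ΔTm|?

|ΔTm| = 8°C; the pair is not acceptable.

Forward: A=5 T=6 G=7 C=4 → Tm = 2·11 + 4·11 = 66°C.
Reverse: A=4 T=3 G=5 C=6 → Tm = 2·7 + 4·11 = 58°C.
|ΔTm| = |66 − 58| = 8°C, > 6°C.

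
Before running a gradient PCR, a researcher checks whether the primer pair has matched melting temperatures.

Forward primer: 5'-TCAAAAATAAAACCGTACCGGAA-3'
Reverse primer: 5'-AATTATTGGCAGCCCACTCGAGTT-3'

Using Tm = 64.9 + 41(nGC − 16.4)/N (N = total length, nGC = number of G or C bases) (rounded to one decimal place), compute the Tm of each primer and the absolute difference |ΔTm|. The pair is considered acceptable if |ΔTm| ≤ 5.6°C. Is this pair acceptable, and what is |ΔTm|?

Forward: G+C = 8, N = 23 → Tm = 64.9 + 41·(8 − 16.4)/23 = 49.9°C.
Reverse: G+C = 11, N = 24 → Tm = 64.9 + 41·(11 − 16.4)/24 = 55.7°C.
|ΔTm| = |49.9 − 55.7| = 5.8°C, > 5.6°C.

|ΔTm| = 5.8°C; the pair is not acceptable.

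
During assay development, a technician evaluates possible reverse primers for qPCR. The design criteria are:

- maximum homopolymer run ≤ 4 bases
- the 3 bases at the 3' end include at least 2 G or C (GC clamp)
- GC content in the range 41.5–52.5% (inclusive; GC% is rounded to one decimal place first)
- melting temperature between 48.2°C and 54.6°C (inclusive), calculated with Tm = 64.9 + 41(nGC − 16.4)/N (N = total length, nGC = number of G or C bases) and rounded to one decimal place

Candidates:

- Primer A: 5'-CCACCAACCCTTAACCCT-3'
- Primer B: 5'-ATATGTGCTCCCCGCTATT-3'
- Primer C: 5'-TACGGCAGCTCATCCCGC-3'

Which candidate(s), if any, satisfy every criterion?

None of the candidates satisfy all criteria.

Primer A (18 nt, A=5 T=3 G=0 C=10): longest run = 3 ✓; 3' end CCT has 2 G/C ✓; GC 10/18 = 55.6%, outside 41.5–52.5% ✗; Tm = 64.9 + 41·(10 − 16.4)/18 = 50.3°C ✓ — fails.
Primer B (19 nt, A=3 T=7 G=3 C=6): longest run = 4 ✓; 3' end ATT has 0 G/C, need ≥2 ✗; GC 9/19 = 47.4% ✓; Tm = 64.9 + 41·(9 − 16.4)/19 = 48.9°C ✓ — fails.
Primer C (18 nt, A=3 T=3 G=4 C=8): longest run = 3 ✓; 3' end CGC has 3 G/C ✓; GC 12/18 = 66.7%, outside 41.5–52.5% ✗; Tm = 64.9 + 41·(12 − 16.4)/18 = 54.9°C, outside 48.2–54.6°C ✗ — fails.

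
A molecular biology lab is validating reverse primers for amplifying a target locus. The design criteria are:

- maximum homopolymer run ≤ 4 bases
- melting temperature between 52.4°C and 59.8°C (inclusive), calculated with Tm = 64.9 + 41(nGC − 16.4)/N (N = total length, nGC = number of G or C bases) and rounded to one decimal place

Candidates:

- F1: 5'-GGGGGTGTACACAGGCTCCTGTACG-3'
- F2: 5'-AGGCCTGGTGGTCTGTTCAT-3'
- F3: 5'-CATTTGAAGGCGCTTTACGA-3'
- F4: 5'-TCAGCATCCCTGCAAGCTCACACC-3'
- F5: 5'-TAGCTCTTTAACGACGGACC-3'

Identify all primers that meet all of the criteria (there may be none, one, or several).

F2 only.

F1 (25 nt, A=4 T=5 G=10 C=6): longest run = 5, exceeds 4 ✗; Tm = 64.9 + 41·(16 − 16.4)/25 = 64.2°C, outside 52.4–59.8°C ✗ — fails.
F2 (20 nt, A=2 T=7 G=7 C=4): longest run = 2 ✓; Tm = 64.9 + 41·(11 − 16.4)/20 = 53.8°C ✓ — passes.
F3 (20 nt, A=5 T=6 G=5 C=4): longest run = 3 ✓; Tm = 64.9 + 41·(9 − 16.4)/20 = 49.7°C, outside 52.4–59.8°C ✗ — fails.
F4 (24 nt, A=6 T=4 G=3 C=11): longest run = 3 ✓; Tm = 64.9 + 41·(14 − 16.4)/24 = 60.8°C, outside 52.4–59.8°C ✗ — fails.
F5 (20 nt, A=5 T=5 G=4 C=6): longest run = 3 ✓; Tm = 64.9 + 41·(10 − 16.4)/20 = 51.8°C, outside 52.4–59.8°C ✗ — fails.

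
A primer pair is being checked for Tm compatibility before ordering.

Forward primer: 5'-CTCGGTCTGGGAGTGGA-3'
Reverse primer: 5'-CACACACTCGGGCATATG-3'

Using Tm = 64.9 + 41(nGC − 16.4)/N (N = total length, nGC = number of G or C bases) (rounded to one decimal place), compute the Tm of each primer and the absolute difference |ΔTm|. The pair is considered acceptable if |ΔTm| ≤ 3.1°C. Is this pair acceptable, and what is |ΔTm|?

|ΔTm| = 1.6°C; the pair is acceptable.

Forward: G+C = 11, N = 17 → Tm = 64.9 + 41·(11 − 16.4)/17 = 51.9°C.
Reverse: G+C = 10, N = 18 → Tm = 64.9 + 41·(10 − 16.4)/18 = 50.3°C.
|ΔTm| = |51.9 − 50.3| = 1.6°C, ≤ 3.1°C.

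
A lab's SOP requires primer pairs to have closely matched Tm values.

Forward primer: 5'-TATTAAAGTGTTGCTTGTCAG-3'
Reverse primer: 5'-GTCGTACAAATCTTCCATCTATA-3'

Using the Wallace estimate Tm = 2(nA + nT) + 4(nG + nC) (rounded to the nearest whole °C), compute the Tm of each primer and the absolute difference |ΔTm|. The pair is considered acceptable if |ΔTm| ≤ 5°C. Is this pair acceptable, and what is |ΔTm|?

Forward: A=5 T=9 G=5 C=2 → Tm = 2·14 + 4·7 = 56°C.
Reverse: A=7 T=8 G=2 C=6 → Tm = 2·15 + 4·8 = 62°C.
|ΔTm| = |56 − 62| = 6°C, > 5°C.

|ΔTm| = 6°C; the pair is not acceptable.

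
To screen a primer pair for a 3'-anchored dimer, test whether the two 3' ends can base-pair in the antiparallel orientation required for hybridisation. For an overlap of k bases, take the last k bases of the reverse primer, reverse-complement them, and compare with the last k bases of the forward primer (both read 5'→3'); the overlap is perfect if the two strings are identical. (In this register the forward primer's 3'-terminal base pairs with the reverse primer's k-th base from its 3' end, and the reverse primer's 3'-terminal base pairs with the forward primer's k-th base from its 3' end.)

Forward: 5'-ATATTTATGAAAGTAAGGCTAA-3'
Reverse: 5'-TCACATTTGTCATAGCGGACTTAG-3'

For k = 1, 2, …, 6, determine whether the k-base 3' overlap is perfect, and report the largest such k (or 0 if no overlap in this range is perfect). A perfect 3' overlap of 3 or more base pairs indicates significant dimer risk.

Longest perfect overlap: 4 complementary base pairs; significant dimer risk (threshold 3).

Last 6 bases (5'→3') — forward …GGCTAA, reverse …ACTTAG.
Reverse complement of the reverse primer's last 6 bases: CTAAGT; its first k bases are the reverse complement of the reverse primer's last k bases, so a perfect k-base overlap needs the forward primer's last k bases to equal them.
Comparing (forward last k vs required): k=1: A vs C ✗; k=2: AA vs CT ✗; k=3: TAA vs CTA ✗; k=4: CTAA vs CTAA ✓; k=5: GCTAA vs CTAAG ✗; k=6: GGCTAA vs CTAAGT ✗.
Only k = 4 is perfect, so the longest perfect 3' overlap is 4.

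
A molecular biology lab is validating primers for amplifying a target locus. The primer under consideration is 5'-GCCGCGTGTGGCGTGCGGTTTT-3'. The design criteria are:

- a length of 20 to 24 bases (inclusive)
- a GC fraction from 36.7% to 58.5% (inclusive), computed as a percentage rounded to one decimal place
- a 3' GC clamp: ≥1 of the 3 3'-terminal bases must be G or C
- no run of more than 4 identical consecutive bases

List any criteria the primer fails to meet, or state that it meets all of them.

Base counts: A=0, T=7, G=10, C=5 (length 22).
length: length 22 ✓
GC content: GC 15/22 = 68.2%, outside 36.7–58.5% ✗
GC clamp: 3' end TTT has 0 G/C, need ≥1 ✗
homopolymer run: longest run = 4 ✓

Fails: GC content, GC clamp.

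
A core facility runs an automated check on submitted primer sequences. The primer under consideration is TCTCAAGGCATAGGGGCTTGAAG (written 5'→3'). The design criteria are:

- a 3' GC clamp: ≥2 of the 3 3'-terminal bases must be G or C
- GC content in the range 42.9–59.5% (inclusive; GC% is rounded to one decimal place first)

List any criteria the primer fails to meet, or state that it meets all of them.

Fails: GC clamp.

Base counts: A=6, T=5, G=8, C=4 (length 23).
GC clamp: 3' end AAG has 1 G/C, need ≥2 ✗
GC content: GC 12/23 = 52.2% ✓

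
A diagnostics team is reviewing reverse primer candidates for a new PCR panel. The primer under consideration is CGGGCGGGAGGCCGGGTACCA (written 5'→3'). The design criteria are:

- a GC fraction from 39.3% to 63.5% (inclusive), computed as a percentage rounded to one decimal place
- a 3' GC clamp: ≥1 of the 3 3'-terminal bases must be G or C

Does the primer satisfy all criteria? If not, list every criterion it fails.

Fails: GC content.

Base counts: A=3, T=1, G=11, C=6 (length 21).
GC content: GC 17/21 = 81.0%, outside 39.3–63.5% ✗
GC clamp: 3' end CCA has 2 G/C ✓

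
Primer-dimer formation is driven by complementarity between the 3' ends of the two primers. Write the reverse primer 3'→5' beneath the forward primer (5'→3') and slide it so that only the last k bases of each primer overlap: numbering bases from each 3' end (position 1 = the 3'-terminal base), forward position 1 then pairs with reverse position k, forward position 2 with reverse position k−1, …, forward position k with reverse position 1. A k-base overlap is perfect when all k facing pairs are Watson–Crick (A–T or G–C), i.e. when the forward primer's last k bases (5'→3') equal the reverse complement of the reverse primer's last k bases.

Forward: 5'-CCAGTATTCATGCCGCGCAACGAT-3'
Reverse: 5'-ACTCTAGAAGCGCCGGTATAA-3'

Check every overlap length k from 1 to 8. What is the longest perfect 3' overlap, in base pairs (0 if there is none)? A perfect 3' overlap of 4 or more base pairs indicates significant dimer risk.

Longest perfect overlap: 1 complementary base pair; below the dimer-risk threshold (threshold 4).

Last 8 bases (5'→3') — forward …GCAACGAT, reverse …CGGTATAA.
Reverse complement of the reverse primer's last 8 bases: TTATACCG; its first k bases are the reverse complement of the reverse primer's last k bases, so a perfect k-base overlap needs the forward primer's last k bases to equal them.
Comparing (forward last k vs required): k=1: T vs T ✓; k=2: AT vs TT ✗; k=3: GAT vs TTA ✗; k=4: CGAT vs TTAT ✗; k=5: ACGAT vs TTATA ✗; k=6: AACGAT vs TTATAC ✗; k=7: CAACGAT vs TTATACC ✗; k=8: GCAACGAT vs TTATACCG ✗.
Only k = 1 is perfect, so the longest perfect 3' overlap is 1.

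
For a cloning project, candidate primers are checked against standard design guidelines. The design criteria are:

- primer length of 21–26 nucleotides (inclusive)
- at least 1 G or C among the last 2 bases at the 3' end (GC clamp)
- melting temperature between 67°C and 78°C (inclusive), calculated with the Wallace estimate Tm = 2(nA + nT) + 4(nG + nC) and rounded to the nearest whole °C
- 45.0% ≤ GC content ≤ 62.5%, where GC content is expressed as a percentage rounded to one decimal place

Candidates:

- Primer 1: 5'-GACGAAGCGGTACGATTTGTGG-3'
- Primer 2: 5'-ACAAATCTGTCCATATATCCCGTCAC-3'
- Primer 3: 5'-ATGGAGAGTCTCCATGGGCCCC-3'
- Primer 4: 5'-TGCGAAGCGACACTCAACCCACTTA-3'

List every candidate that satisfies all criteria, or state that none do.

Primer 1 (22 nt, A=5 T=5 G=9 C=3): length 22 ✓; 3' end GG has 2 G/C ✓; Tm = 2·10 + 4·12 = 68°C ✓; GC 12/22 = 54.5% ✓ — passes.
Primer 2 (26 nt, A=8 T=7 G=2 C=9): length 26 ✓; 3' end AC has 1 G/C ✓; Tm = 2·15 + 4·11 = 74°C ✓; GC 11/26 = 42.3%, outside 45.0–62.5% ✗ — fails.
Primer 3 (22 nt, A=4 T=4 G=7 C=7): length 22 ✓; 3' end CC has 2 G/C ✓; Tm = 2·8 + 4·14 = 72°C ✓; GC 14/22 = 63.6%, outside 45.0–62.5% ✗ — fails.
Primer 4 (25 nt, A=8 T=4 G=4 C=9): length 25 ✓; 3' end TA has 0 G/C, need ≥1 ✗; Tm = 2·12 + 4·13 = 76°C ✓; GC 13/25 = 52.0% ✓ — fails.

Primer 1 only.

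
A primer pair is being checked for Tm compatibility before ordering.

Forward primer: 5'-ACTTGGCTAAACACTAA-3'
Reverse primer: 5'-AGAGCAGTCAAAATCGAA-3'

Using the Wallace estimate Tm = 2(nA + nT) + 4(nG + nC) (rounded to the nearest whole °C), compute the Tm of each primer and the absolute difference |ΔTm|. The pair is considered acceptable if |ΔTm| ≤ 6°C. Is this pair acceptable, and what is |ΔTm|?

|ΔTm| = 4°C; the pair is acceptable.

Forward: A=7 T=4 G=2 C=4 → Tm = 2·11 + 4·6 = 46°C.
Reverse: A=9 T=2 G=4 C=3 → Tm = 2·11 + 4·7 = 50°C.
|ΔTm| = |46 − 50| = 4°C, ≤ 6°C.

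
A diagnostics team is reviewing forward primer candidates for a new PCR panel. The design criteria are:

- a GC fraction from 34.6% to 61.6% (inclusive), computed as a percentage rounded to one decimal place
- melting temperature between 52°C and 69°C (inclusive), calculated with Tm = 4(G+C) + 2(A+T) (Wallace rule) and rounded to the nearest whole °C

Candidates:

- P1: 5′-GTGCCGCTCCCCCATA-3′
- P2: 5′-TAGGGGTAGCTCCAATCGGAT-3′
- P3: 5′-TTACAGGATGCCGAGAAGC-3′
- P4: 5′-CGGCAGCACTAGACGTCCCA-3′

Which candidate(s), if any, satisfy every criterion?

P1 (16 nt, A=2 T=3 G=3 C=8): GC 11/16 = 68.8%, outside 34.6–61.6% ✗; Tm = 2·5 + 4·11 = 54°C ✓ — fails.
P2 (21 nt, A=5 T=5 G=7 C=4): GC 11/21 = 52.4% ✓; Tm = 2·10 + 4·11 = 64°C ✓ — passes.
P3 (19 nt, A=6 T=3 G=6 C=4): GC 10/19 = 52.6% ✓; Tm = 2·9 + 4·10 = 58°C ✓ — passes.
P4 (20 nt, A=5 T=2 G=5 C=8): GC 13/20 = 65.0%, outside 34.6–61.6% ✗; Tm = 2·7 + 4·13 = 66°C ✓ — fails.

P2 and P3.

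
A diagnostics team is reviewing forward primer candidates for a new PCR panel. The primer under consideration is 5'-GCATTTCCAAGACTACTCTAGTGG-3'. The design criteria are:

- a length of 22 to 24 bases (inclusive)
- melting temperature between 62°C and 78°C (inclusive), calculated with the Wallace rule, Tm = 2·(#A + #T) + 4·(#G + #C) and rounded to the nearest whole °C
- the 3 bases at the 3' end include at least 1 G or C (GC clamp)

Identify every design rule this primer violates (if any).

Meets all criteria.

Base counts: A=6, T=7, G=5, C=6 (length 24).
length: length 24 ✓
Tm: Tm = 2·13 + 4·11 = 70°C ✓
GC clamp: 3' end TGG has 2 G/C ✓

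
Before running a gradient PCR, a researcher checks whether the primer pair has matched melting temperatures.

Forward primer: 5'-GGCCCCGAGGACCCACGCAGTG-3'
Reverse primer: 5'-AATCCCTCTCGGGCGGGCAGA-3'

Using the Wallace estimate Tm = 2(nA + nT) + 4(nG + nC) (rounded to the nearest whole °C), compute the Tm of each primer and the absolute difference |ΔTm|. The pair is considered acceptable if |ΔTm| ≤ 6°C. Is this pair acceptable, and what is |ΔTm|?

|ΔTm| = 8°C; the pair is not acceptable.

Forward: A=4 T=1 G=8 C=9 → Tm = 2·5 + 4·17 = 78°C.
Reverse: A=4 T=3 G=7 C=7 → Tm = 2·7 + 4·14 = 70°C.
|ΔTm| = |78 − 70| = 8°C, > 6°C.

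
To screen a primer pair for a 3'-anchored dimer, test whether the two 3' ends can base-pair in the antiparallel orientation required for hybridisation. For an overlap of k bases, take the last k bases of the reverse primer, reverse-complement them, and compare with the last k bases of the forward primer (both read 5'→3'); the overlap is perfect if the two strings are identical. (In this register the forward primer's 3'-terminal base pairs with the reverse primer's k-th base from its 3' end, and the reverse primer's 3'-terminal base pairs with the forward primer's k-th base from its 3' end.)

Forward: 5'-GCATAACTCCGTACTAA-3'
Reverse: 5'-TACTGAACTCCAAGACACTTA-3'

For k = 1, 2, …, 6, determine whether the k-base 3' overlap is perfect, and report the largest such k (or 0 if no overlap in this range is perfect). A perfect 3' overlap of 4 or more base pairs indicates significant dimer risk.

Longest perfect overlap: 3 complementary base pairs; below the dimer-risk threshold (threshold 4).

Last 6 bases (5'→3') — forward …TACTAA, reverse …CACTTA.
Reverse complement of the reverse primer's last 6 bases: TAAGTG; its first k bases are the reverse complement of the reverse primer's last k bases, so a perfect k-base overlap needs the forward primer's last k bases to equal them.
Comparing (forward last k vs required): k=1: A vs T ✗; k=2: AA vs TA ✗; k=3: TAA vs TAA ✓; k=4: CTAA vs TAAG ✗; k=5: ACTAA vs TAAGT ✗; k=6: TACTAA vs TAAGTG ✗.
Only k = 3 is perfect, so the longest perfect 3' overlap is 3.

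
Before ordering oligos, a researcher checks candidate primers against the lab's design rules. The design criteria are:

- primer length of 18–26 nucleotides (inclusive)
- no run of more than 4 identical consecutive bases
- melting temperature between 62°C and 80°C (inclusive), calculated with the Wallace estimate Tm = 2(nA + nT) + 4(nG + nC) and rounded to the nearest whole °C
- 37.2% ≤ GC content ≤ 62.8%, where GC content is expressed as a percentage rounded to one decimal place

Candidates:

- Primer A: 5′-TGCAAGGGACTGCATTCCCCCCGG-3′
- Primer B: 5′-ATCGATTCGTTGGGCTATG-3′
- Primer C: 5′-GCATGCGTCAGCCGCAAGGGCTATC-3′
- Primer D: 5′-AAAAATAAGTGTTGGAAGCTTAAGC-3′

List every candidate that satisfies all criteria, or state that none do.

Primer A (24 nt, A=4 T=4 G=7 C=9): length 24 ✓; longest run = 6, exceeds 4 ✗; Tm = 2·8 + 4·16 = 80°C ✓; GC 16/24 = 66.7%, outside 37.2–62.8% ✗ — fails.
Primer B (19 nt, A=3 T=7 G=6 C=3): length 19 ✓; longest run = 3 ✓; Tm = 2·10 + 4·9 = 56°C, outside 62–80°C ✗; GC 9/19 = 47.4% ✓ — fails.
Primer C (25 nt, A=5 T=4 G=8 C=8): length 25 ✓; longest run = 3 ✓; Tm = 2·9 + 4·16 = 82°C, outside 62–80°C ✗; GC 16/25 = 64.0%, outside 37.2–62.8% ✗ — fails.
Primer D (25 nt, A=11 T=6 G=6 C=2): length 25 ✓; longest run = 5, exceeds 4 ✗; Tm = 2·17 + 4·8 = 66°C ✓; GC 8/25 = 32.0%, outside 37.2–62.8% ✗ — fails.

None of the candidates satisfy all criteria.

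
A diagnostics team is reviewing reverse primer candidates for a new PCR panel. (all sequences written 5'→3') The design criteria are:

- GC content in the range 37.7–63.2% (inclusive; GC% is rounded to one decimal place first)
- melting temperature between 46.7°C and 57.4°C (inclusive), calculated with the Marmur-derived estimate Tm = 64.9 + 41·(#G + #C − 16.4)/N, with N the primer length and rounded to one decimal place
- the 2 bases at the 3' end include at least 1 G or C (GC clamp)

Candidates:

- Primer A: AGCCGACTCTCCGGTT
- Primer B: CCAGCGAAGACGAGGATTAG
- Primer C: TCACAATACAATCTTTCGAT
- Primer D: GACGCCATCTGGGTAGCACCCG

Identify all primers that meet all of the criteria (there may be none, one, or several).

Primer B only.

Primer A (16 nt, A=2 T=4 G=4 C=6): GC 10/16 = 62.5% ✓; Tm = 64.9 + 41·(10 − 16.4)/16 = 48.5°C ✓; 3' end TT has 0 G/C, need ≥1 ✗ — fails.
Primer B (20 nt, A=7 T=2 G=7 C=4): GC 11/20 = 55.0% ✓; Tm = 64.9 + 41·(11 − 16.4)/20 = 53.8°C ✓; 3' end AG has 1 G/C ✓ — passes.
Primer C (20 nt, A=7 T=7 G=1 C=5): GC 6/20 = 30.0%, outside 37.7–63.2% ✗; Tm = 64.9 + 41·(6 − 16.4)/20 = 43.6°C, outside 46.7–57.4°C ✗; 3' end AT has 0 G/C, need ≥1 ✗ — fails.
Primer D (22 nt, A=4 T=3 G=7 C=8): GC 15/22 = 68.2%, outside 37.7–63.2% ✗; Tm = 64.9 + 41·(15 − 16.4)/22 = 62.3°C, outside 46.7–57.4°C ✗; 3' end CG has 2 G/C ✓ — fails.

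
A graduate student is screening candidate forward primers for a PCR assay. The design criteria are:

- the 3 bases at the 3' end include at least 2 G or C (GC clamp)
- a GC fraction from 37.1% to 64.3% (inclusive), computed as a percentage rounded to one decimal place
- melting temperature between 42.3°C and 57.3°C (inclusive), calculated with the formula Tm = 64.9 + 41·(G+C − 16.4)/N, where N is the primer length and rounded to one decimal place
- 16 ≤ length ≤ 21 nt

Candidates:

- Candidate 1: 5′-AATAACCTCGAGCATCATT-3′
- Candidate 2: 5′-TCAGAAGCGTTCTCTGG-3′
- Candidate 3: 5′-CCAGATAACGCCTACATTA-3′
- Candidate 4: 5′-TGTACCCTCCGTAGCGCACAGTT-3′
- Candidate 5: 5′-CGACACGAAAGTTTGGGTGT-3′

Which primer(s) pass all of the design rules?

Candidate 1 (19 nt, A=7 T=5 G=2 C=5): 3' end ATT has 0 G/C, need ≥2 ✗; GC 7/19 = 36.8%, outside 37.1–64.3% ✗; Tm = 64.9 + 41·(7 − 16.4)/19 = 44.6°C ✓; length 19 ✓ — fails.
Candidate 2 (17 nt, A=3 T=5 G=5 C=4): 3' end TGG has 2 G/C ✓; GC 9/17 = 52.9% ✓; Tm = 64.9 + 41·(9 − 16.4)/17 = 47.1°C ✓; length 17 ✓ — passes.
Candidate 3 (19 nt, A=7 T=4 G=2 C=6): 3' end TTA has 0 G/C, need ≥2 ✗; GC 8/19 = 42.1% ✓; Tm = 64.9 + 41·(8 − 16.4)/19 = 46.8°C ✓; length 19 ✓ — fails.
Candidate 4 (23 nt, A=4 T=6 G=5 C=8): 3' end GTT has 1 G/C, need ≥2 ✗; GC 13/23 = 56.5% ✓; Tm = 64.9 + 41·(13 − 16.4)/23 = 58.8°C, outside 42.3–57.3°C ✗; length 23, outside 16–21 ✗ — fails.
Candidate 5 (20 nt, A=5 T=5 G=7 C=3): 3' end TGT has 1 G/C, need ≥2 ✗; GC 10/20 = 50.0% ✓; Tm = 64.9 + 41·(10 − 16.4)/20 = 51.8°C ✓; length 20 ✓ — fails.

Candidate 2 only.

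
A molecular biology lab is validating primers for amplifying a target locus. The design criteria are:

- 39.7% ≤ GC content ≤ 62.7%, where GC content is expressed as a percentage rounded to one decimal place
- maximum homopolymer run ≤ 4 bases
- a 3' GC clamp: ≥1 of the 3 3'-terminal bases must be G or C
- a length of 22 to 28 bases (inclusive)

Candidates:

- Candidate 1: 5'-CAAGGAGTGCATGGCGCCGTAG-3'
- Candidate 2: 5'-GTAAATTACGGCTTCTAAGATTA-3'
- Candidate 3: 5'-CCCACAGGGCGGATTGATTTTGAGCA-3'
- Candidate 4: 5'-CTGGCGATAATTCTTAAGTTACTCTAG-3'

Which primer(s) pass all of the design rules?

Candidate 3 only.

Candidate 1 (22 nt, A=5 T=3 G=9 C=5): GC 14/22 = 63.6%, outside 39.7–62.7% ✗; longest run = 2 ✓; 3' end TAG has 1 G/C ✓; length 22 ✓ — fails.
Candidate 2 (23 nt, A=8 T=8 G=4 C=3): GC 7/23 = 30.4%, outside 39.7–62.7% ✗; longest run = 3 ✓; 3' end TTA has 0 G/C, need ≥1 ✗; length 23 ✓ — fails.
Candidate 3 (26 nt, A=6 T=6 G=8 C=6): GC 14/26 = 53.8% ✓; longest run = 4 ✓; 3' end GCA has 2 G/C ✓; length 26 ✓ — passes.
Candidate 4 (27 nt, A=7 T=10 G=5 C=5): GC 10/27 = 37.0%, outside 39.7–62.7% ✗; longest run = 2 ✓; 3' end TAG has 1 G/C ✓; length 27 ✓ — fails.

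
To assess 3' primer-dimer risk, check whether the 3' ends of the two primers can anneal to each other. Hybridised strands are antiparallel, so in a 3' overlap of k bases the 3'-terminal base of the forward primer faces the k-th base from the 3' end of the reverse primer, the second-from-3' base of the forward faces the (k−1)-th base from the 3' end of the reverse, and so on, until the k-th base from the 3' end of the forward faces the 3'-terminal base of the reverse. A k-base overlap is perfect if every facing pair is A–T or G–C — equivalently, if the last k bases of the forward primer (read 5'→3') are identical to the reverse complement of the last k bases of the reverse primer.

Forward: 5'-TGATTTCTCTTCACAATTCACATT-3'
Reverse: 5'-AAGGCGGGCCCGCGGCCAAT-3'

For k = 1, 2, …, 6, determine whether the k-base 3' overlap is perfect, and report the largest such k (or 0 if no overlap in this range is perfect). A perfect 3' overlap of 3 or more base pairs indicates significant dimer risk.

Longest perfect overlap: 3 complementary base pairs; significant dimer risk (threshold 3).

Last 6 bases (5'→3') — forward …CACATT, reverse …GCCAAT.
Reverse complement of the reverse primer's last 6 bases: ATTGGC; its first k bases are the reverse complement of the reverse primer's last k bases, so a perfect k-base overlap needs the forward primer's last k bases to equal them.
Comparing (forward last k vs required): k=1: T vs A ✗; k=2: TT vs AT ✗; k=3: ATT vs ATT ✓; k=4: CATT vs ATTG ✗; k=5: ACATT vs ATTGG ✗; k=6: CACATT vs ATTGGC ✗.
Only k = 3 is perfect, so the longest perfect 3' overlap is 3.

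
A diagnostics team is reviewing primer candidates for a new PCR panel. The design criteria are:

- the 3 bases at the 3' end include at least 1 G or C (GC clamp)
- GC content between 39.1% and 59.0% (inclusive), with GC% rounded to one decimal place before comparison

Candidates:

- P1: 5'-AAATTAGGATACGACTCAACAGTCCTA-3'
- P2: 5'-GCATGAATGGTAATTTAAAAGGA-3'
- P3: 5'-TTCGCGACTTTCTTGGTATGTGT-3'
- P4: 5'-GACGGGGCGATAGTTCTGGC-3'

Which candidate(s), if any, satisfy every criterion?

P1 (27 nt, A=11 T=6 G=4 C=6): 3' end CTA has 1 G/C ✓; GC 10/27 = 37.0%, outside 39.1–59.0% ✗ — fails.
P2 (23 nt, A=10 T=6 G=6 C=1): 3' end GGA has 2 G/C ✓; GC 7/23 = 30.4%, outside 39.1–59.0% ✗ — fails.
P3 (23 nt, A=2 T=11 G=6 C=4): 3' end TGT has 1 G/C ✓; GC 10/23 = 43.5% ✓ — passes.
P4 (20 nt, A=3 T=4 G=9 C=4): 3' end GGC has 3 G/C ✓; GC 13/20 = 65.0%, outside 39.1–59.0% ✗ — fails.

P3 only.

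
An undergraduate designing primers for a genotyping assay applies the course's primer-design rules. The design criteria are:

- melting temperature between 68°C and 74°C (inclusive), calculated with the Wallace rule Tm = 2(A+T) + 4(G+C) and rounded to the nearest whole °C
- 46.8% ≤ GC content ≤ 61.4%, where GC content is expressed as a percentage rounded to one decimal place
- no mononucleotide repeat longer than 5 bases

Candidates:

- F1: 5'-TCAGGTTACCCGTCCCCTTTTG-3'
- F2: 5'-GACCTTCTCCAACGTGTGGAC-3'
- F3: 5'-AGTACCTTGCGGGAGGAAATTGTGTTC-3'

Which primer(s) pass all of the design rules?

F1 only.

F1 (22 nt, A=2 T=8 G=4 C=8): Tm = 2·10 + 4·12 = 68°C ✓; GC 12/22 = 54.5% ✓; longest run = 4 ✓ — passes.
F2 (21 nt, A=4 T=5 G=5 C=7): Tm = 2·9 + 4·12 = 66°C, outside 68–74°C ✗; GC 12/21 = 57.1% ✓; longest run = 2 ✓ — fails.
F3 (27 nt, A=6 T=8 G=9 C=4): Tm = 2·14 + 4·13 = 80°C, outside 68–74°C ✗; GC 13/27 = 48.1% ✓; longest run = 3 ✓ — fails.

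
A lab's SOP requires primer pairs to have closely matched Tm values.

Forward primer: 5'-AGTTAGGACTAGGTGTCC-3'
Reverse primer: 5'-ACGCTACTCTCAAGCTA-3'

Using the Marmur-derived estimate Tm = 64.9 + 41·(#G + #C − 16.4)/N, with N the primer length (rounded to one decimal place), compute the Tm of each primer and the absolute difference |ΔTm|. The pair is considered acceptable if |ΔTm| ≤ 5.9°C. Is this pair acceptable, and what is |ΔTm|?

Forward: G+C = 9, N = 18 → Tm = 64.9 + 41·(9 − 16.4)/18 = 48.0°C.
Reverse: G+C = 8, N = 17 → Tm = 64.9 + 41·(8 − 16.4)/17 = 44.6°C.
|ΔTm| = |48.0 − 44.6| = 3.4°C, ≤ 5.9°C.

|ΔTm| = 3.4°C; the pair is acceptable.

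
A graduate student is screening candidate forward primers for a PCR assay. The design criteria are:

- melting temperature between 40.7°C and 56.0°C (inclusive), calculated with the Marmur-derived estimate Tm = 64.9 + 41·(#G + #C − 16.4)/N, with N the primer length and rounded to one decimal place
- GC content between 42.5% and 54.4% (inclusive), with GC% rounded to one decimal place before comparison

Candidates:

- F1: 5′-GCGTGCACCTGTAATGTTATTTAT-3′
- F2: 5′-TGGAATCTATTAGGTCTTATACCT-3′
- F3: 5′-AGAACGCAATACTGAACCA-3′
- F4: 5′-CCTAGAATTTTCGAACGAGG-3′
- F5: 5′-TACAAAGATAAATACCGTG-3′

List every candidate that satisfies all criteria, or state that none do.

F1 (24 nt, A=5 T=10 G=5 C=4): Tm = 64.9 + 41·(9 − 16.4)/24 = 52.3°C ✓; GC 9/24 = 37.5%, outside 42.5–54.4% ✗ — fails.
F2 (24 nt, A=6 T=10 G=4 C=4): Tm = 64.9 + 41·(8 − 16.4)/24 = 50.6°C ✓; GC 8/24 = 33.3%, outside 42.5–54.4% ✗ — fails.
F3 (19 nt, A=9 T=2 G=3 C=5): Tm = 64.9 + 41·(8 − 16.4)/19 = 46.8°C ✓; GC 8/19 = 42.1%, outside 42.5–54.4% ✗ — fails.
F4 (20 nt, A=6 T=5 G=5 C=4): Tm = 64.9 + 41·(9 − 16.4)/20 = 49.7°C ✓; GC 9/20 = 45.0% ✓ — passes.
F5 (19 nt, A=9 T=4 G=3 C=3): Tm = 64.9 + 41·(6 − 16.4)/19 = 42.5°C ✓; GC 6/19 = 31.6%, outside 42.5–54.4% ✗ — fails.

F4 only.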